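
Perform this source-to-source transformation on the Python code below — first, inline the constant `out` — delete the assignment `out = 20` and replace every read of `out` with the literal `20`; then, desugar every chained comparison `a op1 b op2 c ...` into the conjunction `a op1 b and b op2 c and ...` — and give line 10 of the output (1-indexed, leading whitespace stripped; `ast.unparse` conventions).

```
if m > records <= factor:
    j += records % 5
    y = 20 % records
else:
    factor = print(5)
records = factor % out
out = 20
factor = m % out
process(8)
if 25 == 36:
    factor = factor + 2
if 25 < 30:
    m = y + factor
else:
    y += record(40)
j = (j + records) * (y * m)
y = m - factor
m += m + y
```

Transformed code:
if m > records and records <= factor:
    j += records % 5
    y = 20 % records
else:
    factor = print(5)
records = factor % 20
factor = m % 20
process(8)
if 25 == 36:
    factor = factor + 2
if 25 < 30:
    m = y + factor
else:
    y += record(40)
j = (j + records) * (y * m)
y = m - factor
m += m + y

factor = factor + 2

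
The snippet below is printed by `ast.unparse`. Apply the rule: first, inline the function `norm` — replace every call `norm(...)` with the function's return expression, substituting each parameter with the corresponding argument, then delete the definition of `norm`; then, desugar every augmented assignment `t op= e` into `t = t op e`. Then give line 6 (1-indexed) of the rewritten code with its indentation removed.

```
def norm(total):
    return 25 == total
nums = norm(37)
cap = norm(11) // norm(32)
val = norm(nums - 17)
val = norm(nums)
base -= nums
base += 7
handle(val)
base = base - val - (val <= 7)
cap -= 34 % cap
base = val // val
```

Transformed code:
nums = 25 == 37
cap = (25 == 11) // (25 == 32)
val = 25 == nums - 17
val = 25 == nums
base = base - nums
base = base + 7
handle(val)
base = base - val - (val <= 7)
cap = cap - 34 % cap
base = val // val

base = base + 7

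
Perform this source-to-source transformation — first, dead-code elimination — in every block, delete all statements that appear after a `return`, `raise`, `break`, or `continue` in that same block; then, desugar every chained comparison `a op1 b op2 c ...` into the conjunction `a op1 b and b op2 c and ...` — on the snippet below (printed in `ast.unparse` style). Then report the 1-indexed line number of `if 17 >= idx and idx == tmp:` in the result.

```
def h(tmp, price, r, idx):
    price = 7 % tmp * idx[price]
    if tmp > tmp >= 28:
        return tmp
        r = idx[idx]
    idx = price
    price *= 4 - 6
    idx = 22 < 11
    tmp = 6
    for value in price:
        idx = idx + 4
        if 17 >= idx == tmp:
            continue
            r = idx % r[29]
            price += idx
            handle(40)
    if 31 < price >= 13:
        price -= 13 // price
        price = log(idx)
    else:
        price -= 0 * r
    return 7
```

11

Transformed code:
def h(tmp, price, r, idx):
    price = 7 % tmp * idx[price]
    if tmp > tmp and tmp >= 28:
        return tmp
    idx = price
    price *= 4 - 6
    idx = 22 < 11
    tmp = 6
    for value in price:
        idx = idx + 4
        if 17 >= idx and idx == tmp:
            continue
    if 31 < price and price >= 13:
        price -= 13 // price
        price = log(idx)
    else:
        price -= 0 * r
    return 7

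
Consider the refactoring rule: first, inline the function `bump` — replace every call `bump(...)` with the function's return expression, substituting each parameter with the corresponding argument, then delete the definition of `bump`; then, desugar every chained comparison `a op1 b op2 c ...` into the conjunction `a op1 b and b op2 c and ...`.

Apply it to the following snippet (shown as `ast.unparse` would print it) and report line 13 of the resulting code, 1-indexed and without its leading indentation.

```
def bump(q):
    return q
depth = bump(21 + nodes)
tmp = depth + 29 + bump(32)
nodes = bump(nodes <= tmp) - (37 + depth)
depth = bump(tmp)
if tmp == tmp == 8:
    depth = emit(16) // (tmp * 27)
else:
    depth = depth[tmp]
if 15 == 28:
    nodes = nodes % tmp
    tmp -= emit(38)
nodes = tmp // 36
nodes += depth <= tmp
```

Transformed code:
depth = 21 + nodes
tmp = depth + 29 + 32
nodes = (nodes <= tmp) - (37 + depth)
depth = tmp
if tmp == tmp and tmp == 8:
    depth = emit(16) // (tmp * 27)
else:
    depth = depth[tmp]
if 15 == 28:
    nodes = nodes % tmp
    tmp -= emit(38)
nodes = tmp // 36
nodes += depth <= tmp

nodes += depth <= tmp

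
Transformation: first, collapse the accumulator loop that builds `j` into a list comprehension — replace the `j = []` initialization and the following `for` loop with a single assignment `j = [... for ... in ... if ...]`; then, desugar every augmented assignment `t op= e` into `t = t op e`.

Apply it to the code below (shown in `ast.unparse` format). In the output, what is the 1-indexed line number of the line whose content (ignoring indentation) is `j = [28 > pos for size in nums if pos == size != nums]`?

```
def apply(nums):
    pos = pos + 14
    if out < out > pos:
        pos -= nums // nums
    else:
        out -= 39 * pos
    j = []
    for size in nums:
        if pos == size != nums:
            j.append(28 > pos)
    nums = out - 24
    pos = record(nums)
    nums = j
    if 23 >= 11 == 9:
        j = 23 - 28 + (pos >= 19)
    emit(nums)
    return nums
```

Transformed code:
def apply(nums):
    pos = pos + 14
    if out < out > pos:
        pos = pos - nums // nums
    else:
        out = out - 39 * pos
    j = [28 > pos for size in nums if pos == size != nums]
    nums = out - 24
    pos = record(nums)
    nums = j
    if 23 >= 11 == 9:
        j = 23 - 28 + (pos >= 19)
    emit(nums)
    return nums

7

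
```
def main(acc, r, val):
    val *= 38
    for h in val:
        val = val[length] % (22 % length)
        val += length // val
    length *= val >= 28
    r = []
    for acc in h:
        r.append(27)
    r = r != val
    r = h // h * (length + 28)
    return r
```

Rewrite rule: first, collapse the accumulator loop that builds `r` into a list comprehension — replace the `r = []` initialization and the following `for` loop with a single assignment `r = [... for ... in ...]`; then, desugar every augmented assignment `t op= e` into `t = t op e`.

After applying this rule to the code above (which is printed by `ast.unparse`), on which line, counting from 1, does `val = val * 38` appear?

Transformed code:
def main(acc, r, val):
    val = val * 38
    for h in val:
        val = val[length] % (22 % length)
        val = val + length // val
    length = length * (val >= 28)
    r = [27 for acc in h]
    r = r != val
    r = h // h * (length + 28)
    return r

2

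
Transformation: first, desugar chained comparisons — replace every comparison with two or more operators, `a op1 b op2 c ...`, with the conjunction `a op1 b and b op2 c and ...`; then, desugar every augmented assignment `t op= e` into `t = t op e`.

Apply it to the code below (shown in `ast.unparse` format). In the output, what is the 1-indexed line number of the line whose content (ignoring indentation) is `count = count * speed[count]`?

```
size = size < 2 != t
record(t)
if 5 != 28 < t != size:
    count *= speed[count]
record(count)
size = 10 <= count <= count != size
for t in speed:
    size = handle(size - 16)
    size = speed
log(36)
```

Transformed code:
size = size < 2 and 2 != t
record(t)
if 5 != 28 and 28 < t and (t != size):
    count = count * speed[count]
record(count)
size = 10 <= count and count <= count and (count != size)
for t in speed:
    size = handle(size - 16)
    size = speed
log(36)

4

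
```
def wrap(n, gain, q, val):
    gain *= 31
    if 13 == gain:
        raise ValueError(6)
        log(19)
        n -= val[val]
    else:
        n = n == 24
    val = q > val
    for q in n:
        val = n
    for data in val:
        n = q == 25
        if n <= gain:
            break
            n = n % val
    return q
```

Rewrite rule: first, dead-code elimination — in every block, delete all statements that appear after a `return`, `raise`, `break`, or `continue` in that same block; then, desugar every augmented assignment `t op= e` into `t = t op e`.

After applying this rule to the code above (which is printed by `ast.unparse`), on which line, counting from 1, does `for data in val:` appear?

Transformed code:
def wrap(n, gain, q, val):
    gain = gain * 31
    if 13 == gain:
        raise ValueError(6)
    else:
        n = n == 24
    val = q > val
    for q in n:
        val = n
    for data in val:
        n = q == 25
        if n <= gain:
            break
    return q

10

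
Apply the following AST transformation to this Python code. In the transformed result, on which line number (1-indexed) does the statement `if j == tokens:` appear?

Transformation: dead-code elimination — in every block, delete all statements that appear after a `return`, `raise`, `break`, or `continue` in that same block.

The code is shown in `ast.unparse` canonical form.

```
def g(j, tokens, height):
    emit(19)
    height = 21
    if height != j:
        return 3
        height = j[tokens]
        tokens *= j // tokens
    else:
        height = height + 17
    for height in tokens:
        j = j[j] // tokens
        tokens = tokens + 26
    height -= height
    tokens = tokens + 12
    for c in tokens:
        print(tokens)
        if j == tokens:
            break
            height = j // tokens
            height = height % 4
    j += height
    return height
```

15

Transformed code:
def g(j, tokens, height):
    emit(19)
    height = 21
    if height != j:
        return 3
    else:
        height = height + 17
    for height in tokens:
        j = j[j] // tokens
        tokens = tokens + 26
    height -= height
    tokens = tokens + 12
    for c in tokens:
        print(tokens)
        if j == tokens:
            break
    j += height
    return height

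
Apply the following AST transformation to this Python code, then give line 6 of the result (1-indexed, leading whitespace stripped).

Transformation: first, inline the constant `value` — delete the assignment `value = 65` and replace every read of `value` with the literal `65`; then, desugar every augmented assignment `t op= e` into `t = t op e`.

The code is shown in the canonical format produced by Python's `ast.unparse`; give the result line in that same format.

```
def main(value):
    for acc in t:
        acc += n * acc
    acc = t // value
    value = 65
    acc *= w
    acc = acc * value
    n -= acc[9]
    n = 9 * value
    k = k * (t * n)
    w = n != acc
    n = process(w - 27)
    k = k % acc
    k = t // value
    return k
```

Transformed code:
def main(value):
    for acc in t:
        acc = acc + n * acc
    acc = t // 65
    acc = acc * w
    acc = acc * 65
    n = n - acc[9]
    n = 9 * 65
    k = k * (t * n)
    w = n != acc
    n = process(w - 27)
    k = k % acc
    k = t // 65
    return k

acc = acc * 65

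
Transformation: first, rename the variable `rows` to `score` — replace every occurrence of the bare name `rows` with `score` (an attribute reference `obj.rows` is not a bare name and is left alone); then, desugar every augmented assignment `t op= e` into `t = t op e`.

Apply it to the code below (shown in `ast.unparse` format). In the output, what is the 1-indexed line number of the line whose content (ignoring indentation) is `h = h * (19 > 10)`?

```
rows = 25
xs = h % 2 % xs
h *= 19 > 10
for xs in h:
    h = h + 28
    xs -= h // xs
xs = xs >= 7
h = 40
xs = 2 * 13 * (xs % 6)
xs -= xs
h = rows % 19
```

3

Transformed code:
score = 25
xs = h % 2 % xs
h = h * (19 > 10)
for xs in h:
    h = h + 28
    xs = xs - h // xs
xs = xs >= 7
h = 40
xs = 2 * 13 * (xs % 6)
xs = xs - xs
h = score % 19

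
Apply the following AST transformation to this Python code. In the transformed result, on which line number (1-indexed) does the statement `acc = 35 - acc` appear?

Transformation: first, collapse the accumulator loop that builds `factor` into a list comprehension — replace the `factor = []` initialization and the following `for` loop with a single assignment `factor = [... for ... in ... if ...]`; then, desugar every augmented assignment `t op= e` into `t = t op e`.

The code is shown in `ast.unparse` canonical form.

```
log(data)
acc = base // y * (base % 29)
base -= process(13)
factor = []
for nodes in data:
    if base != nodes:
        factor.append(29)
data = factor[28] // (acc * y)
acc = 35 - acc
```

6

Transformed code:
log(data)
acc = base // y * (base % 29)
base = base - process(13)
factor = [29 for nodes in data if base != nodes]
data = factor[28] // (acc * y)
acc = 35 - acc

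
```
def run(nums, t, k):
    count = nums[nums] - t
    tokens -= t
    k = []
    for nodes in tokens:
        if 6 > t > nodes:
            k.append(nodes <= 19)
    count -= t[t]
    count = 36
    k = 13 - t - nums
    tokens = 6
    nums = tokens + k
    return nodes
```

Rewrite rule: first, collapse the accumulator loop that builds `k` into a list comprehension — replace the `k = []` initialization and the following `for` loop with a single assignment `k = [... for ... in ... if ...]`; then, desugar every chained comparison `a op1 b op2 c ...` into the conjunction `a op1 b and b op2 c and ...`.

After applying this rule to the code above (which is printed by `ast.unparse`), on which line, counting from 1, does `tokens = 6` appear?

Transformed code:
def run(nums, t, k):
    count = nums[nums] - t
    tokens -= t
    k = [nodes <= 19 for nodes in tokens if 6 > t and t > nodes]
    count -= t[t]
    count = 36
    k = 13 - t - nums
    tokens = 6
    nums = tokens + k
    return nodes

8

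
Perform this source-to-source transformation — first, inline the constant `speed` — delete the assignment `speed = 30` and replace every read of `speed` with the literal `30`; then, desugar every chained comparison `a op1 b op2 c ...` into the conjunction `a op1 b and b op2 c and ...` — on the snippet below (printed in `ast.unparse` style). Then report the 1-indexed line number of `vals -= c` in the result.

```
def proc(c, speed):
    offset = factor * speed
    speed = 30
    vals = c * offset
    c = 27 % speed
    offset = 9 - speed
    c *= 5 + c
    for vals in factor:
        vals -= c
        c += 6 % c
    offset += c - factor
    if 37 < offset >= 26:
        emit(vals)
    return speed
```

8

Transformed code:
def proc(c, speed):
    offset = factor * 30
    vals = c * offset
    c = 27 % 30
    offset = 9 - 30
    c *= 5 + c
    for vals in factor:
        vals -= c
        c += 6 % c
    offset += c - factor
    if 37 < offset and offset >= 26:
        emit(vals)
    return 30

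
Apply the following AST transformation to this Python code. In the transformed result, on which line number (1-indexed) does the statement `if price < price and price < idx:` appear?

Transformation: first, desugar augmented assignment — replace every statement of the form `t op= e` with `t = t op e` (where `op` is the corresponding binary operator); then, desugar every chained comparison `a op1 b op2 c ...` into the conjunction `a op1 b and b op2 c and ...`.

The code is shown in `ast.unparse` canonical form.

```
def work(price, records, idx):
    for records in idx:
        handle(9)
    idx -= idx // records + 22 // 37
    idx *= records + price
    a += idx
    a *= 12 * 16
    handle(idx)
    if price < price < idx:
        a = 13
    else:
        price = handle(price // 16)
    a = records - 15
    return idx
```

9

Transformed code:
def work(price, records, idx):
    for records in idx:
        handle(9)
    idx = idx - (idx // records + 22 // 37)
    idx = idx * (records + price)
    a = a + idx
    a = a * (12 * 16)
    handle(idx)
    if price < price and price < idx:
        a = 13
    else:
        price = handle(price // 16)
    a = records - 15
    return idx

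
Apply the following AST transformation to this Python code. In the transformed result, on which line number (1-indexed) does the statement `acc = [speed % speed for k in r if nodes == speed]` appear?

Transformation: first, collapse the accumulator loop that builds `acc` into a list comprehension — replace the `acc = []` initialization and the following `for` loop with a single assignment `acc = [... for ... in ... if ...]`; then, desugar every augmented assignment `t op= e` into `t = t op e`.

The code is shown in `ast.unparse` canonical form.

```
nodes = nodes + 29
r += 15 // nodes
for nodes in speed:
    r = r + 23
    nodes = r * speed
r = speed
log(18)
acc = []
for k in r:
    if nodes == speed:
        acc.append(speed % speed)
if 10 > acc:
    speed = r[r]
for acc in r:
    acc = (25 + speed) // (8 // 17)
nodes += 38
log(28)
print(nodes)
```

8

Transformed code:
nodes = nodes + 29
r = r + 15 // nodes
for nodes in speed:
    r = r + 23
    nodes = r * speed
r = speed
log(18)
acc = [speed % speed for k in r if nodes == speed]
if 10 > acc:
    speed = r[r]
for acc in r:
    acc = (25 + speed) // (8 // 17)
nodes = nodes + 38
log(28)
print(nodes)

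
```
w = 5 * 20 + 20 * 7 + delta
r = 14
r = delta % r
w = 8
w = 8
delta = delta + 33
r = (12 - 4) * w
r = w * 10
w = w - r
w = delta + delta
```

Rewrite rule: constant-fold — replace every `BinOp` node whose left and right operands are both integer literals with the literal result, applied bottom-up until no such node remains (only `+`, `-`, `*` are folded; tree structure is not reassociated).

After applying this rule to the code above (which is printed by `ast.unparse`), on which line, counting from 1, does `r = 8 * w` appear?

Transformed code:
w = 240 + delta
r = 14
r = delta % r
w = 8
w = 8
delta = delta + 33
r = 8 * w
r = w * 10
w = w - r
w = delta + delta

7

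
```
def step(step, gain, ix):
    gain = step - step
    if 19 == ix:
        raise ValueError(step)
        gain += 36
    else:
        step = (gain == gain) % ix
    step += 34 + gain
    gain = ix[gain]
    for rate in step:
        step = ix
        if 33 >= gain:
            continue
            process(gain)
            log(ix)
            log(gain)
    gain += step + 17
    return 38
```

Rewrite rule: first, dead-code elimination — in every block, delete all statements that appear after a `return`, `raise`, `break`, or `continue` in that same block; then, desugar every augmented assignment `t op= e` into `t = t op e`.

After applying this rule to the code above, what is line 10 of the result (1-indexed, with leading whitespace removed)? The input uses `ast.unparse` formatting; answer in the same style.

Transformed code:
def step(step, gain, ix):
    gain = step - step
    if 19 == ix:
        raise ValueError(step)
    else:
        step = (gain == gain) % ix
    step = step + (34 + gain)
    gain = ix[gain]
    for rate in step:
        step = ix
        if 33 >= gain:
            continue
    gain = gain + (step + 17)
    return 38

step = ix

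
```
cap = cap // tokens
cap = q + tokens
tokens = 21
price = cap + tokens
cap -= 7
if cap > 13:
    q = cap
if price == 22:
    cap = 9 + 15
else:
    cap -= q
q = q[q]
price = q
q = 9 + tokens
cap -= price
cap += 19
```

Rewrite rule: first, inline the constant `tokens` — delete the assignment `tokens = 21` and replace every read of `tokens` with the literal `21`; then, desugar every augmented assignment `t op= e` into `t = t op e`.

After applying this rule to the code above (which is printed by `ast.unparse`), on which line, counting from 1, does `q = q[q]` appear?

11

Transformed code:
cap = cap // 21
cap = q + 21
price = cap + 21
cap = cap - 7
if cap > 13:
    q = cap
if price == 22:
    cap = 9 + 15
else:
    cap = cap - q
q = q[q]
price = q
q = 9 + 21
cap = cap - price
cap = cap + 19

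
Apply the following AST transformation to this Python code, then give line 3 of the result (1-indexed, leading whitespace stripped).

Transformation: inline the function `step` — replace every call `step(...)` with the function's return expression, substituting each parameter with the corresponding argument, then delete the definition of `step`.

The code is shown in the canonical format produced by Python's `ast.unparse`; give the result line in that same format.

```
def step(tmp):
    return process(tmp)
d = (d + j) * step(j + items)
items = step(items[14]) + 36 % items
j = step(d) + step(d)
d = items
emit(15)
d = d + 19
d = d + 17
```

j = process(d) + process(d)

Transformed code:
d = (d + j) * process(j + items)
items = process(items[14]) + 36 % items
j = process(d) + process(d)
d = items
emit(15)
d = d + 19
d = d + 17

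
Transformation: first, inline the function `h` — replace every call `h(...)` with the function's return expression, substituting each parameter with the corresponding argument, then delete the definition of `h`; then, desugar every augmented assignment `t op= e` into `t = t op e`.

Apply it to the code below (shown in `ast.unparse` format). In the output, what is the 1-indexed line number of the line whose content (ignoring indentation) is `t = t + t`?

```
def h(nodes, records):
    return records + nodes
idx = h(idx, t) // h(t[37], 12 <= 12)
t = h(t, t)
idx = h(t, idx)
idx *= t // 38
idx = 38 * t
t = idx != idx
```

2

Transformed code:
idx = (t + idx) // ((12 <= 12) + t[37])
t = t + t
idx = idx + t
idx = idx * (t // 38)
idx = 38 * t
t = idx != idx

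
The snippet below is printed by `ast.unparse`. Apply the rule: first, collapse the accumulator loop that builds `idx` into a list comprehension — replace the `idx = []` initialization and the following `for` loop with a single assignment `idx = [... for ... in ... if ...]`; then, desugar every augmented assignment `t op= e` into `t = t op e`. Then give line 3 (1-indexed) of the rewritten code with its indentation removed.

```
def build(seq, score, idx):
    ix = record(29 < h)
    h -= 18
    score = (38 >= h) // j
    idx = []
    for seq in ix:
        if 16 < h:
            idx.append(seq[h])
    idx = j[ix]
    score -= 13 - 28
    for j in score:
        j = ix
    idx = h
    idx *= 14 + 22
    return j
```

Transformed code:
def build(seq, score, idx):
    ix = record(29 < h)
    h = h - 18
    score = (38 >= h) // j
    idx = [seq[h] for seq in ix if 16 < h]
    idx = j[ix]
    score = score - (13 - 28)
    for j in score:
        j = ix
    idx = h
    idx = idx * (14 + 22)
    return j

h = h - 18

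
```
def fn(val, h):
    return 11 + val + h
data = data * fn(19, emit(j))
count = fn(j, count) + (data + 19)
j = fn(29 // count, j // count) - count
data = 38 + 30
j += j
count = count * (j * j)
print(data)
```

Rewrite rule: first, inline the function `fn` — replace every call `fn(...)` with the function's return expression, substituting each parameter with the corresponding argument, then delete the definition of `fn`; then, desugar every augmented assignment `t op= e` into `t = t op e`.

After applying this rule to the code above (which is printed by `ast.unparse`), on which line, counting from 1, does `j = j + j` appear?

Transformed code:
data = data * (11 + 19 + emit(j))
count = 11 + j + count + (data + 19)
j = 11 + 29 // count + j // count - count
data = 38 + 30
j = j + j
count = count * (j * j)
print(data)

5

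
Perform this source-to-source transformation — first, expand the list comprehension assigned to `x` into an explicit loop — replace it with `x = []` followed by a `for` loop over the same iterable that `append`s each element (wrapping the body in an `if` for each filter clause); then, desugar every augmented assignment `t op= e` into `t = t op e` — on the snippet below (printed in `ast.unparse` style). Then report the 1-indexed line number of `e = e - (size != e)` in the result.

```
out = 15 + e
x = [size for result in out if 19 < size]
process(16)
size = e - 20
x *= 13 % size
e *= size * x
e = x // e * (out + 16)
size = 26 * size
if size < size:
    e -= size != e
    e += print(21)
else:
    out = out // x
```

Transformed code:
out = 15 + e
x = []
for result in out:
    if 19 < size:
        x.append(size)
process(16)
size = e - 20
x = x * (13 % size)
e = e * (size * x)
e = x // e * (out + 16)
size = 26 * size
if size < size:
    e = e - (size != e)
    e = e + print(21)
else:
    out = out // x

13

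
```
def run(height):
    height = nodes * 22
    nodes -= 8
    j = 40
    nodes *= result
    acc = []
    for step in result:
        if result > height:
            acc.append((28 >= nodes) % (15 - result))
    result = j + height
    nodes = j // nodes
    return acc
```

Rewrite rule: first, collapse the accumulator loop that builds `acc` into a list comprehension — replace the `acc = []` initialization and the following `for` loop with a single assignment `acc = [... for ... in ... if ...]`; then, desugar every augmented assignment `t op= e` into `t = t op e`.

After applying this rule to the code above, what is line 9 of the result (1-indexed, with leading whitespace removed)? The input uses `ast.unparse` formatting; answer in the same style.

return acc

Transformed code:
def run(height):
    height = nodes * 22
    nodes = nodes - 8
    j = 40
    nodes = nodes * result
    acc = [(28 >= nodes) % (15 - result) for step in result if result > height]
    result = j + height
    nodes = j // nodes
    return acc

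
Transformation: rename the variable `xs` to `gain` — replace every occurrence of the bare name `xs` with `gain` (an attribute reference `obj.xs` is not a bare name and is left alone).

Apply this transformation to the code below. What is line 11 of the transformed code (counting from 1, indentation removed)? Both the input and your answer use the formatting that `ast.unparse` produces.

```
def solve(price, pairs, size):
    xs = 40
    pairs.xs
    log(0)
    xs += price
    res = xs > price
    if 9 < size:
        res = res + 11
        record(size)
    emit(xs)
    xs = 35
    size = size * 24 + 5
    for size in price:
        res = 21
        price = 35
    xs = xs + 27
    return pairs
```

gain = 35

Transformed code:
def solve(price, pairs, size):
    gain = 40
    pairs.xs
    log(0)
    gain += price
    res = gain > price
    if 9 < size:
        res = res + 11
        record(size)
    emit(gain)
    gain = 35
    size = size * 24 + 5
    for size in price:
        res = 21
        price = 35
    gain = gain + 27
    return pairs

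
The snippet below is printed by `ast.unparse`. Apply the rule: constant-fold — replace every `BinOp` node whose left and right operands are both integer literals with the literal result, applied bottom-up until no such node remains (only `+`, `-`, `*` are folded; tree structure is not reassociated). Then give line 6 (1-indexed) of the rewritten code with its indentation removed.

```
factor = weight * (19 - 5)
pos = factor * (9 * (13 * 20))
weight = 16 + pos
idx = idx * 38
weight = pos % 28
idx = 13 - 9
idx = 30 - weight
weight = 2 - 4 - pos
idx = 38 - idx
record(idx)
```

Transformed code:
factor = weight * 14
pos = factor * 2340
weight = 16 + pos
idx = idx * 38
weight = pos % 28
idx = 4
idx = 30 - weight
weight = -2 - pos
idx = 38 - idx
record(idx)

idx = 4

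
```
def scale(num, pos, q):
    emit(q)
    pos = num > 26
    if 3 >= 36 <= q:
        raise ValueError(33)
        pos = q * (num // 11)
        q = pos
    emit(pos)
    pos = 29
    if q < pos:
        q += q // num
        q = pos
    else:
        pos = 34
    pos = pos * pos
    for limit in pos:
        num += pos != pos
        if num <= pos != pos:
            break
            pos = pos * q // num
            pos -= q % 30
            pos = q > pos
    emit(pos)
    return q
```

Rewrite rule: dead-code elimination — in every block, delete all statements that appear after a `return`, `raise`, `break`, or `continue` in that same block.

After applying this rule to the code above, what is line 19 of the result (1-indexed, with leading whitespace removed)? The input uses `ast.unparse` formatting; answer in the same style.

Transformed code:
def scale(num, pos, q):
    emit(q)
    pos = num > 26
    if 3 >= 36 <= q:
        raise ValueError(33)
    emit(pos)
    pos = 29
    if q < pos:
        q += q // num
        q = pos
    else:
        pos = 34
    pos = pos * pos
    for limit in pos:
        num += pos != pos
        if num <= pos != pos:
            break
    emit(pos)
    return q

return q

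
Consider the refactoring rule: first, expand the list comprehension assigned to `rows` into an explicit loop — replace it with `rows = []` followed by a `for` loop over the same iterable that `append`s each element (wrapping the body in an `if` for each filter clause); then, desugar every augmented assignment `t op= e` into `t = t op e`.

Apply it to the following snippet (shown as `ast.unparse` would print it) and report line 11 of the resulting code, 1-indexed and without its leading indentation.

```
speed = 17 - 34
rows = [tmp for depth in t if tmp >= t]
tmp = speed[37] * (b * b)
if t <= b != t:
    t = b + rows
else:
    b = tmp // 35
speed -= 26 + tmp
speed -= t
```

speed = speed - (26 + tmp)

Transformed code:
speed = 17 - 34
rows = []
for depth in t:
    if tmp >= t:
        rows.append(tmp)
tmp = speed[37] * (b * b)
if t <= b != t:
    t = b + rows
else:
    b = tmp // 35
speed = speed - (26 + tmp)
speed = speed - t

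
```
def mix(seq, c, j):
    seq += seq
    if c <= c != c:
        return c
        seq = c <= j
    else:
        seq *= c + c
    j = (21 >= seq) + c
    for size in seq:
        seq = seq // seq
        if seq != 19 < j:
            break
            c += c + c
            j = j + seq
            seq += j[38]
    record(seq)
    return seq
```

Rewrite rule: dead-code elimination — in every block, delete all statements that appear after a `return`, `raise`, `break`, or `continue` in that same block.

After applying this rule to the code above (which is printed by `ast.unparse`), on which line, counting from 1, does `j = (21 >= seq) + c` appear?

7

Transformed code:
def mix(seq, c, j):
    seq += seq
    if c <= c != c:
        return c
    else:
        seq *= c + c
    j = (21 >= seq) + c
    for size in seq:
        seq = seq // seq
        if seq != 19 < j:
            break
    record(seq)
    return seq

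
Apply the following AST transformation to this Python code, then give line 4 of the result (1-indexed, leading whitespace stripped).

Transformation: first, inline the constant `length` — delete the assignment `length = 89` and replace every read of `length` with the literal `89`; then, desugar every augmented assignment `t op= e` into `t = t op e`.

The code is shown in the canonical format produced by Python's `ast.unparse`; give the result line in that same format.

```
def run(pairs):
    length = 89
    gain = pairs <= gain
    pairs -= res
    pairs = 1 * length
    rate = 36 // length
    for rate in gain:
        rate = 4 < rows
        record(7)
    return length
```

pairs = 1 * 89

Transformed code:
def run(pairs):
    gain = pairs <= gain
    pairs = pairs - res
    pairs = 1 * 89
    rate = 36 // 89
    for rate in gain:
        rate = 4 < rows
        record(7)
    return 89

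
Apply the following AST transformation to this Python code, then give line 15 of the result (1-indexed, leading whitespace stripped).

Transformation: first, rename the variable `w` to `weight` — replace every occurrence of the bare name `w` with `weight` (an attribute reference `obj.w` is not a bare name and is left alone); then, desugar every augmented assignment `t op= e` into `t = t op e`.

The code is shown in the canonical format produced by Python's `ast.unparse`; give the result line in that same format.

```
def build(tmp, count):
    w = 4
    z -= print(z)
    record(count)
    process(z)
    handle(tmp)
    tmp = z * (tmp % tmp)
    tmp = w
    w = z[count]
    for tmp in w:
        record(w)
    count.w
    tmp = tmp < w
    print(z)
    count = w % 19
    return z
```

count = weight % 19

Transformed code:
def build(tmp, count):
    weight = 4
    z = z - print(z)
    record(count)
    process(z)
    handle(tmp)
    tmp = z * (tmp % tmp)
    tmp = weight
    weight = z[count]
    for tmp in weight:
        record(weight)
    count.w
    tmp = tmp < weight
    print(z)
    count = weight % 19
    return z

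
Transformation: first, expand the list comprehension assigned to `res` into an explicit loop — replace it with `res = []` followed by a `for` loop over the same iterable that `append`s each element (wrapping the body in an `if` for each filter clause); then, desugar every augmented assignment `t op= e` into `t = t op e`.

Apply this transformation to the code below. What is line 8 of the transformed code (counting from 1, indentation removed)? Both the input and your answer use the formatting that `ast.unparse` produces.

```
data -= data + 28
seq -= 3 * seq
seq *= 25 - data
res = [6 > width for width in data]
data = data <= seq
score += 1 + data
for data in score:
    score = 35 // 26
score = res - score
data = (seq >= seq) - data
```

Transformed code:
data = data - (data + 28)
seq = seq - 3 * seq
seq = seq * (25 - data)
res = []
for width in data:
    res.append(6 > width)
data = data <= seq
score = score + (1 + data)
for data in score:
    score = 35 // 26
score = res - score
data = (seq >= seq) - data

score = score + (1 + data)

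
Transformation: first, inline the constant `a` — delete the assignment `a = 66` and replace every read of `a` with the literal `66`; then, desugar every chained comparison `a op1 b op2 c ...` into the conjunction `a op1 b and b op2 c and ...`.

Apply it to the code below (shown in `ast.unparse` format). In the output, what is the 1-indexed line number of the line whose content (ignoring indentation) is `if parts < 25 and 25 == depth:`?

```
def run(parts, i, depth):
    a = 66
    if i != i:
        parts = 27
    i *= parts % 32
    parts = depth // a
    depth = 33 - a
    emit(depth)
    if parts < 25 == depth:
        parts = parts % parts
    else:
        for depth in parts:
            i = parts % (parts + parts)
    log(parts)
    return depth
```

8

Transformed code:
def run(parts, i, depth):
    if i != i:
        parts = 27
    i *= parts % 32
    parts = depth // 66
    depth = 33 - 66
    emit(depth)
    if parts < 25 and 25 == depth:
        parts = parts % parts
    else:
        for depth in parts:
            i = parts % (parts + parts)
    log(parts)
    return depth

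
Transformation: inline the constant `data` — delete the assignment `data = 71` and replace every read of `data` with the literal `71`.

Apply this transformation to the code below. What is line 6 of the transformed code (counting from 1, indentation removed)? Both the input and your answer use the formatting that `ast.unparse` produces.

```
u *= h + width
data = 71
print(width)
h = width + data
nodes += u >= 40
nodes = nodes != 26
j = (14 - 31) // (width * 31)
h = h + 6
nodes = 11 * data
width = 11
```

Transformed code:
u *= h + width
print(width)
h = width + 71
nodes += u >= 40
nodes = nodes != 26
j = (14 - 31) // (width * 31)
h = h + 6
nodes = 11 * 71
width = 11

j = (14 - 31) // (width * 31)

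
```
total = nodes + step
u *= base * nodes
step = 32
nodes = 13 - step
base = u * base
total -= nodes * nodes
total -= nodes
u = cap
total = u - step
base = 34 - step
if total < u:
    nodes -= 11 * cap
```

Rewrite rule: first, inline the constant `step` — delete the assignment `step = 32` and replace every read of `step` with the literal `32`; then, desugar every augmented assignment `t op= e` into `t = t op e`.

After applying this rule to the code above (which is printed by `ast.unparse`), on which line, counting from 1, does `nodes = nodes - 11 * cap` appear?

Transformed code:
total = nodes + 32
u = u * (base * nodes)
nodes = 13 - 32
base = u * base
total = total - nodes * nodes
total = total - nodes
u = cap
total = u - 32
base = 34 - 32
if total < u:
    nodes = nodes - 11 * cap

11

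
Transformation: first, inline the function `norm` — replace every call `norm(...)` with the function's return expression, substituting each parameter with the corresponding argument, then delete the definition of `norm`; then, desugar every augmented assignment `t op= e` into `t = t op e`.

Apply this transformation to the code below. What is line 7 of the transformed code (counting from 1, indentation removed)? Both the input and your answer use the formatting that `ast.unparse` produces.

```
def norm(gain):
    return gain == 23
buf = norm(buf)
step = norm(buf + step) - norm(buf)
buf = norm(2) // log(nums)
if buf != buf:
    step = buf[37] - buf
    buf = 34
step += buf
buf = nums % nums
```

step = step + buf

Transformed code:
buf = buf == 23
step = (buf + step == 23) - (buf == 23)
buf = (2 == 23) // log(nums)
if buf != buf:
    step = buf[37] - buf
    buf = 34
step = step + buf
buf = nums % nums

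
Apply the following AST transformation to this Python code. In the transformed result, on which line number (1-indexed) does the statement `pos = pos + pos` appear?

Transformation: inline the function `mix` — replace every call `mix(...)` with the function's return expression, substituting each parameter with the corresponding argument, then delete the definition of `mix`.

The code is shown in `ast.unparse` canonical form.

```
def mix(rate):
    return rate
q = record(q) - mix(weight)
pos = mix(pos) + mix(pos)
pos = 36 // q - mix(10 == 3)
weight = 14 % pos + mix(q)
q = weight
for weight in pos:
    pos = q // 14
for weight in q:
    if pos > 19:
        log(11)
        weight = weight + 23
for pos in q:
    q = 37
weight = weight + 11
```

Transformed code:
q = record(q) - weight
pos = pos + pos
pos = 36 // q - (10 == 3)
weight = 14 % pos + q
q = weight
for weight in pos:
    pos = q // 14
for weight in q:
    if pos > 19:
        log(11)
        weight = weight + 23
for pos in q:
    q = 37
weight = weight + 11

2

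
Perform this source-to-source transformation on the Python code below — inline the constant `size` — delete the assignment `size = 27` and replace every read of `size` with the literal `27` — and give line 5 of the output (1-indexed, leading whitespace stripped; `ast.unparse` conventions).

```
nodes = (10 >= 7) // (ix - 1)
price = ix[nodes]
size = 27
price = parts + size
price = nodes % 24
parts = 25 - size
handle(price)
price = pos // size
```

parts = 25 - 27

Transformed code:
nodes = (10 >= 7) // (ix - 1)
price = ix[nodes]
price = parts + 27
price = nodes % 24
parts = 25 - 27
handle(price)
price = pos // 27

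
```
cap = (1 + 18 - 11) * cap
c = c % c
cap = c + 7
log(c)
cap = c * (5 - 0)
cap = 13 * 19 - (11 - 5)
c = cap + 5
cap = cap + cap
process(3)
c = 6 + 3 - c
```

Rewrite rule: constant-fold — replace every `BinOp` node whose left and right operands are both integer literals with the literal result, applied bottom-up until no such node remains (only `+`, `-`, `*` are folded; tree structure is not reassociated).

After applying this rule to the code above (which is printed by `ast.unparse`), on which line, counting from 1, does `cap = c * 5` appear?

5

Transformed code:
cap = 8 * cap
c = c % c
cap = c + 7
log(c)
cap = c * 5
cap = 241
c = cap + 5
cap = cap + cap
process(3)
c = 9 - c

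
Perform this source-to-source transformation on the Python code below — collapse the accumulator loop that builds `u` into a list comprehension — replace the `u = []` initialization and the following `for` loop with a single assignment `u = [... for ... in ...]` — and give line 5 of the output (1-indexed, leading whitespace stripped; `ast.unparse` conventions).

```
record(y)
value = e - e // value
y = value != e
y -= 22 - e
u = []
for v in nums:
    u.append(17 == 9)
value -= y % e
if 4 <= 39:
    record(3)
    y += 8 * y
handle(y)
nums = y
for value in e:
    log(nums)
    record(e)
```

u = [17 == 9 for v in nums]

Transformed code:
record(y)
value = e - e // value
y = value != e
y -= 22 - e
u = [17 == 9 for v in nums]
value -= y % e
if 4 <= 39:
    record(3)
    y += 8 * y
handle(y)
nums = y
for value in e:
    log(nums)
    record(e)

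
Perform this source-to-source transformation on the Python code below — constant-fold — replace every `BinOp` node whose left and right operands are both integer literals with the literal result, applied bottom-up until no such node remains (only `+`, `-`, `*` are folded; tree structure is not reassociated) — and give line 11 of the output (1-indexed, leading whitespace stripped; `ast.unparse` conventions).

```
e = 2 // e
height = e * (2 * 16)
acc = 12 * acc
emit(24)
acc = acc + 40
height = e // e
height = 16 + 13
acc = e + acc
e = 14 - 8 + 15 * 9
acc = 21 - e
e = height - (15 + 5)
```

e = height - 20

Transformed code:
e = 2 // e
height = e * 32
acc = 12 * acc
emit(24)
acc = acc + 40
height = e // e
height = 29
acc = e + acc
e = 141
acc = 21 - e
e = height - 20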